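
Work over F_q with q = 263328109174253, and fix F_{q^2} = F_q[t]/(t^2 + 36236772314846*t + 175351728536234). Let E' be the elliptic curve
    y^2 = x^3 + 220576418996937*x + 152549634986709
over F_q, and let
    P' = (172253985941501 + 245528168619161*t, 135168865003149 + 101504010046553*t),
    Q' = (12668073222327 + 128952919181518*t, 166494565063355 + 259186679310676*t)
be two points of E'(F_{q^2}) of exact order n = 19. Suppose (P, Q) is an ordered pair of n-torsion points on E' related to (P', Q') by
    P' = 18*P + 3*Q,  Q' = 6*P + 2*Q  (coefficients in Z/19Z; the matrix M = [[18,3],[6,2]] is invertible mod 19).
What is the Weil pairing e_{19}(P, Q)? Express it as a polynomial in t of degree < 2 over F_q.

180288800084151 + 28023027819973*t

Alternating bilinearity on E[19] (values in mu_{19} in F_{263328109174253^2}) gives e(P',Q') = e(P,Q)^det(M).
18*2 - 3*6 = 18; reduced mod 19: det = 18, inverse 18.
5-bit Miller (10011) on E'/F_{263328109174253} with a'=220576418996937, b'=152549634986709: accumulate tangent/chord ratios at Q'+S and P'+S'.
f_P(D_Q)/f_Q(D_P) = 74016326635044 + 235305081354280*t.
e_{19}(P,Q) = (74016326635044 + 235305081354280*t)^{18} = 180288800084151 + 28023027819973*t.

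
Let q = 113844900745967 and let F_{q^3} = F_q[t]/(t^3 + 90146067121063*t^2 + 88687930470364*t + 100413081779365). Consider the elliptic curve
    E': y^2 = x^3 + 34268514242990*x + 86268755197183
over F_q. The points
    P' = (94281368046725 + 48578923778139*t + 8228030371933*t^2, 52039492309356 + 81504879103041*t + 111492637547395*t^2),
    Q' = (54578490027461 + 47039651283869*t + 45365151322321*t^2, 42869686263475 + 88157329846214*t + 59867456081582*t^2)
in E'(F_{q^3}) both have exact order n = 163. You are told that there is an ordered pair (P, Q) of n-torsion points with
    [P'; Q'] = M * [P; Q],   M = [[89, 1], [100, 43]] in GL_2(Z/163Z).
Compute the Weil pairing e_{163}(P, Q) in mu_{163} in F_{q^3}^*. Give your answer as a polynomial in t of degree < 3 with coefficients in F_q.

The 163-Weil pairing on E[163] over F_{113844900745967} is alternating-bilinear: e_{163}(P',Q') = e_{163}(P,Q)^det(M).
det M = 89*43 - 1*100 = 3727 = 141 (mod 163); 141^{-1} = 37 (mod 163).
Run Miller on y^2=x^3+34268514242990*x+86268755197183 over F_{113844900745967}: ladder 10100011 (8 bits); e = f_P(D_Q)/f_Q(D_P).
Miller gives e_{163}(P',Q') = 87814223694227 + 92427322041637*t + 89494644824560*t^2 in F_{113844900745967^3}.
e_{163}(P,Q) = (87814223694227 + 92427322041637*t + 89494644824560*t^2)^{37} = 18239591473423 + 24493981986174*t + 109342860816135*t^2.

18239591473423 + 24493981986174*t + 109342860816135*t^2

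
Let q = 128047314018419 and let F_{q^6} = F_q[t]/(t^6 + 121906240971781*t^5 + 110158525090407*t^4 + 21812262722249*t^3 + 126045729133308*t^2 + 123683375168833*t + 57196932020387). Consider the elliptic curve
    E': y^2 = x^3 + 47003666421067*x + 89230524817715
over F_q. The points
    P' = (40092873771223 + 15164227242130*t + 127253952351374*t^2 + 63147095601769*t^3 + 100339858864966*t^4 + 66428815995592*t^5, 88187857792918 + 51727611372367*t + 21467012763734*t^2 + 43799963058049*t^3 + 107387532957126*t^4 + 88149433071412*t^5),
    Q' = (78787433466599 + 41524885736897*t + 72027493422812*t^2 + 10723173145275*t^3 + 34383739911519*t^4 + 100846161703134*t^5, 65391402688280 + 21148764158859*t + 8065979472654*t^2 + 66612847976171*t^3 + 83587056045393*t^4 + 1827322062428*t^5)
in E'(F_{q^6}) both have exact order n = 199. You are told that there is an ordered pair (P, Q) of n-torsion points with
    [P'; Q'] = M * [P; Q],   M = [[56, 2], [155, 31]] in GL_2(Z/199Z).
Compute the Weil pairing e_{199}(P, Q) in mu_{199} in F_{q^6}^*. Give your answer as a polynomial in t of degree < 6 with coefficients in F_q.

78518478822044 + 45939036084152*t + 110001851415555*t^2 + 57957019213225*t^3 + 51307571592446*t^4 + 15800144566404*t^5

Since e_{199}(P,P)=e_{199}(Q,Q)=1 and e_{199}(Q,P)=e_{199}(P,Q)^{-1}, expanding e_{199}(56*P + 2*Q,155*P + 31*Q) leaves e(P,Q)^det(M).
Inverting 33 mod 199: 193. Thus e_{199}(P,Q) = e(P',Q')^{193}.
n = 199 = (11000111)_2 (8 bits, wt 5); accumulate f_{199,P'}(Q'+S)/f_{199,P'}(S) along the 7-step ladder.
f_P(D_Q)/f_Q(D_P) = 77704517410647 + 83631956129252*t + 106751688392650*t^2 + 91340873433984*t^3 + 111208971341998*t^4 + 4366762916896*t^5.
Finally e_{199}(P,Q) = 78518478822044 + 45939036084152*t + 110001851415555*t^2 + 57957019213225*t^3 + 51307571592446*t^4 + 15800144566404*t^5.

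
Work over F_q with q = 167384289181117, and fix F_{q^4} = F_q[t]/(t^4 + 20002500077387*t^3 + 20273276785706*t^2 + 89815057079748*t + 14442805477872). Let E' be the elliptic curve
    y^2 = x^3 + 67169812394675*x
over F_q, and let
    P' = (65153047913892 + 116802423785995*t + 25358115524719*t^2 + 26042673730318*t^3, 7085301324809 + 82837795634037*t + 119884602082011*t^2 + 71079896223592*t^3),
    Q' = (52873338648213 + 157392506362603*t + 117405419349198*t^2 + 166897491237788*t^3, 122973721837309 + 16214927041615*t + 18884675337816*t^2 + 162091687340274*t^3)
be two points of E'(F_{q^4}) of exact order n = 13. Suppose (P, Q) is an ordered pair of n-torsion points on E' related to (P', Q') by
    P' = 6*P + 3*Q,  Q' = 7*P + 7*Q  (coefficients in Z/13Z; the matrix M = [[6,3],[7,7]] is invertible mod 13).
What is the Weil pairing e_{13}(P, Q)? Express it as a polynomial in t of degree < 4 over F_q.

19199844507972 + 86551804873008*t + 17311676933015*t^2 + 7124630362728*t^3

Alternating bilinearity on E[13] (values in mu_{13} in F_{167384289181117^4}) gives e(P',Q') = e(P,Q)^det(M).
6*7 - 3*7 = 21; reduced mod 13: det = 8, inverse 5.
Double-and-add over 1101: 4-1 doublings, 3-1 additions; each step l_{T,T}/v_{2T} or l_{T,P'}/v at Q'+S for random S.
The quotient is 50554125595895 + 167165337554595*t + 68392607035218*t^2 + 14645267312251*t^3.
Thus e_{13}(P,Q) = 19199844507972 + 86551804873008*t + 17311676933015*t^2 + 7124630362728*t^3.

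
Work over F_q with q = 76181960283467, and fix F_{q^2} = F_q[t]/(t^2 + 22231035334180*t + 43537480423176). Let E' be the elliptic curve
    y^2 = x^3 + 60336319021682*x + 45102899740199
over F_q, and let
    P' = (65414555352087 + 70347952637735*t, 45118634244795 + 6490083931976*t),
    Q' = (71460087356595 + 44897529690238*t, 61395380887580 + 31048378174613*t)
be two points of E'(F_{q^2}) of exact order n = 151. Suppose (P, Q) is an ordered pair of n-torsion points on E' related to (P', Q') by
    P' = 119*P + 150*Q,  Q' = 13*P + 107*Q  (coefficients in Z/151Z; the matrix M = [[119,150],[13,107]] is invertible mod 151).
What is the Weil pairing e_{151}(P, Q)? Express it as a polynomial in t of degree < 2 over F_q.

e_{151} is bilinear + alternating on E[151], so e_{151}(119*P + 150*Q, 13*P + 107*Q) = e_{151}(P,Q)^(119*107-150*13).
det(M) mod 151 = 62; its inverse in (Z/151)^* is 95 (check: 62*95 mod 151 = 1).
Miller loop for e_{151} over F_{76181960283467^2}: bits of 151 = 10010111; 7 double steps + 4 add steps, l/v at each.
The quotient is 17368266300223 + 25860541397377*t.
Hence e(P,Q) = 44199507278027 + 32916261373924*t in F_{76181960283467^2}^*.

44199507278027 + 32916261373924*t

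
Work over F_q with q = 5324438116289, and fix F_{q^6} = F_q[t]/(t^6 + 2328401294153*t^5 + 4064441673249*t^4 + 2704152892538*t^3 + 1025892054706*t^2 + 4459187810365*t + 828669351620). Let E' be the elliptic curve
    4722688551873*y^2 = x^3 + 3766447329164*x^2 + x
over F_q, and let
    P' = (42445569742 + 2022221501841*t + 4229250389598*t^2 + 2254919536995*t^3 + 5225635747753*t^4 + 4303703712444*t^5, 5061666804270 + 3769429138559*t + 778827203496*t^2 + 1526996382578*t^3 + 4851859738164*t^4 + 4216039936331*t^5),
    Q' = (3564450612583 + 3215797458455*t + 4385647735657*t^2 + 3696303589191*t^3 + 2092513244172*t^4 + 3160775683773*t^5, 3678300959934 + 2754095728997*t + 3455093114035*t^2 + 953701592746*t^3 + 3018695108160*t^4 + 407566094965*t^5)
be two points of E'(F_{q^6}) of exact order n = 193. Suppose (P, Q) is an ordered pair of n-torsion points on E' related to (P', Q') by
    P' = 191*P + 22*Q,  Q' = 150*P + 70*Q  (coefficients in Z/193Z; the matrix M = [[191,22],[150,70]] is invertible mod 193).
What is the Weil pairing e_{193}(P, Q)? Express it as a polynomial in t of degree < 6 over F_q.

2938279261467 + 3689088216447*t + 1582735700254*t^2 + 2495892223663*t^3 + 4414540989372*t^4 + 4800986462432*t^5

Alternating bilinearity on E[193] (values in mu_{193} in F_{5324438116289^6}) gives e(P',Q') = e(P,Q)^det(M).
Hence e(P,Q) = e(P',Q')^{176} where 176 = 34^{-1} mod 193.
Undo Montgomery via alpha=201803413019, beta=1599806219908: (a',b')=(2689359994307,2243606768168) over F_{5324438116289}.
Build f_{193,P'} and f_{193,Q'} via the 8-bit ladder of 193=11000001_2; evaluate at shifted divisors; quotient in F_{5324438116289^6}.
e_{193}(P',Q') = 2613340576853 + 2632304969502*t + 5308237824137*t^2 + 1080669113345*t^3 + 4386848980760*t^4 + 4132028286717*t^5.
e_{193}(P,Q) = (2613340576853 + 2632304969502*t + 5308237824137*t^2 + 1080669113345*t^3 + 4386848980760*t^4 + 4132028286717*t^5)^{176} = 2938279261467 + 3689088216447*t + 1582735700254*t^2 + 2495892223663*t^3 + 4414540989372*t^4 + 4800986462432*t^5.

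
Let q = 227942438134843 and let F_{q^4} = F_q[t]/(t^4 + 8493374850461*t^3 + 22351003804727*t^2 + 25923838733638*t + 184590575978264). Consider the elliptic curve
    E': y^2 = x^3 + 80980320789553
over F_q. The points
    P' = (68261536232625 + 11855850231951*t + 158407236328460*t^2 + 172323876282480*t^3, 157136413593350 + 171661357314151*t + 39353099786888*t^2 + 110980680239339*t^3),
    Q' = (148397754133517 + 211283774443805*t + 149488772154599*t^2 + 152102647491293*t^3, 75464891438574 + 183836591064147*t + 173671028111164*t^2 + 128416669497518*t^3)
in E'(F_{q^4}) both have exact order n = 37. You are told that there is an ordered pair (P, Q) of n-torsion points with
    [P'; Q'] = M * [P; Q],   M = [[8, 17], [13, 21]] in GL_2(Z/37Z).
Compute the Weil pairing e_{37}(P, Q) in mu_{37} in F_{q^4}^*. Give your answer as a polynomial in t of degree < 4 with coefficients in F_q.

e_{37} is bilinear + alternating on E[37], so e_{37}(8*P + 17*Q, 13*P + 21*Q) = e_{37}(P,Q)^(8*21-17*13).
Inverting 21 mod 37: 30. Thus e_{37}(P,Q) = e(P',Q')^{30}.
n = 37 = (100101)_2 (6 bits, wt 3); accumulate f_{37,P'}(Q'+S)/f_{37,P'}(S) along the 5-step ladder.
e_{37}(P',Q') = 226244399712828 + 59576885524325*t + 163688997899896*t^2 + 66982959099835*t^3.
Raise to 30: e(P,Q) = 176641576577946 + 146497936873666*t + 219267550905778*t^2 + 7287145526776*t^3 in mu_{37}.

176641576577946 + 146497936873666*t + 219267550905778*t^2 + 7287145526776*t^3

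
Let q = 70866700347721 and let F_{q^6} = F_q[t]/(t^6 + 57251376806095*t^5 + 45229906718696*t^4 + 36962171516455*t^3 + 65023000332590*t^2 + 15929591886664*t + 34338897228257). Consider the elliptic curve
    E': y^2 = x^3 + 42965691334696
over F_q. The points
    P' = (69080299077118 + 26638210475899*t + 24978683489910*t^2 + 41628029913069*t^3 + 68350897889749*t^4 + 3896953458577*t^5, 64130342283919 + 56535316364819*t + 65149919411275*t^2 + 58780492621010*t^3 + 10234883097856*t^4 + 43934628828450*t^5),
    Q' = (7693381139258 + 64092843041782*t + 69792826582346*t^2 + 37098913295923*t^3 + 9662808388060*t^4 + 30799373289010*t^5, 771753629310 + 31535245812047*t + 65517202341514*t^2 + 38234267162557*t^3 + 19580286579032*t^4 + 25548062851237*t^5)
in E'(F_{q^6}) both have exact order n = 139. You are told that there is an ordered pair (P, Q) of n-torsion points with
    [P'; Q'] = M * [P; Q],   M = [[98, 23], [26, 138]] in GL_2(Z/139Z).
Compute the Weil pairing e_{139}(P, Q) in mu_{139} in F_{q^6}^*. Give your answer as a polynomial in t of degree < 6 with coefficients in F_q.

36189600556304 + 4689414975167*t + 34855780170079*t^2 + 55898468965295*t^3 + 57227206678928*t^4 + 57928297040842*t^5

Since e_{139}(P,P)=e_{139}(Q,Q)=1 and e_{139}(Q,P)=e_{139}(P,Q)^{-1}, expanding e_{139}(98*P + 23*Q,26*P + 138*Q) leaves e(P,Q)^det(M).
det M = 98*138 - 23*26 = 12926 = 138 (mod 139); 138^{-1} = 138 (mod 139).
Miller loop for e_{139} over F_{70866700347721^6}: bits of 139 = 10001011; 7 double steps + 3 add steps, l/v at each.
e_{139}(P',Q') = 64533547140724 + 17098773093998*t + 9353550655057*t^2 + 51740087514101*t^3 + 48848331041822*t^4 + 37076813713905*t^5.
Finally e_{139}(P,Q) = 36189600556304 + 4689414975167*t + 34855780170079*t^2 + 55898468965295*t^3 + 57227206678928*t^4 + 57928297040842*t^5.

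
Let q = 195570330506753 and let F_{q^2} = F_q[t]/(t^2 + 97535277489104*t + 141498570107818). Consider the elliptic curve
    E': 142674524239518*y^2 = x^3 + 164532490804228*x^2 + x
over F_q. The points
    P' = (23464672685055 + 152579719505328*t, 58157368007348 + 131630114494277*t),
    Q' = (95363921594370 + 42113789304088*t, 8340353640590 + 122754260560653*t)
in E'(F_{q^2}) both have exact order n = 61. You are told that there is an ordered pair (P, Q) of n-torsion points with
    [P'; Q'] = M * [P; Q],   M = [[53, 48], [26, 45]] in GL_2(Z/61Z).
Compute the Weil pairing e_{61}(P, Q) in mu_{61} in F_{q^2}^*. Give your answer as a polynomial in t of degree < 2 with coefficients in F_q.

Since e_{61}(P,P)=e_{61}(Q,Q)=1 and e_{61}(Q,P)=e_{61}(P,Q)^{-1}, expanding e_{61}(53*P + 48*Q,26*P + 45*Q) leaves e(P,Q)^det(M).
Inverting 39 mod 61: 36. Thus e_{61}(P,Q) = e(P',Q')^{36}.
(x,y)|->(24086985726117x+15539436194969,24086985726117y) sends E' to y^2=x^3+150088792783818*x.
6-bit Miller (111101) on E'/F_{195570330506753} with a'=150088792783818, b'=0: accumulate tangent/chord ratios at Q'+S and P'+S'.
So e_{61}(P',Q') = 17145980973012 + 23421238839682*t.
Hence e(P,Q) = 35499917159974 + 157980201493483*t in F_{195570330506753^2}^*.

35499917159974 + 157980201493483*t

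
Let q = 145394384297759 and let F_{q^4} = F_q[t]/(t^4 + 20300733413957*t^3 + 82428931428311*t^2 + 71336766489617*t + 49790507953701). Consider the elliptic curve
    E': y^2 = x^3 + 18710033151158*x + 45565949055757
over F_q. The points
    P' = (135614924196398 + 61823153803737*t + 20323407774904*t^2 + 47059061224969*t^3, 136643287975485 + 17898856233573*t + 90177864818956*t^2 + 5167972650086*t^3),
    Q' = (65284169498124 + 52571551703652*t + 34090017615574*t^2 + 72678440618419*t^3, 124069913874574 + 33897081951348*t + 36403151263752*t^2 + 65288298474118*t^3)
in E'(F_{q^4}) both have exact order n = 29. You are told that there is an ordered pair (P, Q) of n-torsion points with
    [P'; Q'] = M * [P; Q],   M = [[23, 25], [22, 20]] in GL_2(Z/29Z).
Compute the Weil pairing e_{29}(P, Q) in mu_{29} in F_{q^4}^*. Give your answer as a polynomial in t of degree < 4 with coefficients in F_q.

Since e_{29}(P,P)=e_{29}(Q,Q)=1 and e_{29}(Q,P)=e_{29}(P,Q)^{-1}, expanding e_{29}(23*P + 25*Q,22*P + 20*Q) leaves e(P,Q)^det(M).
23*20 - 25*22 = -90; reduced mod 29: det = 26, inverse 19.
5-bit Miller (11101) on E'/F_{145394384297759} with a'=18710033151158, b'=45565949055757: accumulate tangent/chord ratios at Q'+S and P'+S'.
So e_{29}(P',Q') = 145358818447762 + 78005628011470*t + 14285850731274*t^2 + 57688740860135*t^3.
(145358818447762 + 78005628011470*t + 14285850731274*t^2 + 57688740860135*t^3)^{19} mod (145394384297759,f) = 143874211551157 + 2274055829673*t + 80651648537710*t^2 + 1159209668140*t^3.

143874211551157 + 2274055829673*t + 80651648537710*t^2 + 1159209668140*t^3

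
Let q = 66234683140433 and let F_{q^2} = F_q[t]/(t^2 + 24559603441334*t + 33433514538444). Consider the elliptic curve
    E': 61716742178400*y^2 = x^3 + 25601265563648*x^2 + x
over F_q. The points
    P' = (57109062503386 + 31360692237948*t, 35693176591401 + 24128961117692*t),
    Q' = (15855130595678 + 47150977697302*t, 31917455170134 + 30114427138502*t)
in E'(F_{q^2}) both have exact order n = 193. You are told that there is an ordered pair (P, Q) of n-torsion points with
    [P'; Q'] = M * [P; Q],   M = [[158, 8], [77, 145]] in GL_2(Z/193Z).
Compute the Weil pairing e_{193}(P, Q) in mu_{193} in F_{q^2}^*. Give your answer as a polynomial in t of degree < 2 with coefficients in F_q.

36979653829004 + 7285374611363*t

The 193-Weil pairing on E[193] over F_{66234683140433} is alternating-bilinear: e_{193}(P',Q') = e_{193}(P,Q)^det(M).
det M = 158*145 - 8*77 = 22294 = 99 (mod 193); 99^{-1} = 39 (mod 193).
Montgomery->Weierstrass: x_W = 12866406971332*x+4403528565221, y_W=12866406971332*y on F_{66234683140433}; lands on y^2=x^3+18090270551704*x+16260220941087.
n = 193 = (11000001)_2 (8 bits, wt 3); accumulate f_{193,P'}(Q'+S)/f_{193,P'}(S) along the 7-step ladder.
f_P(D_Q)/f_Q(D_P) = 6490399765628 + 41563755609462*t.
Hence e(P,Q) = 36979653829004 + 7285374611363*t in F_{66234683140433^2}^*.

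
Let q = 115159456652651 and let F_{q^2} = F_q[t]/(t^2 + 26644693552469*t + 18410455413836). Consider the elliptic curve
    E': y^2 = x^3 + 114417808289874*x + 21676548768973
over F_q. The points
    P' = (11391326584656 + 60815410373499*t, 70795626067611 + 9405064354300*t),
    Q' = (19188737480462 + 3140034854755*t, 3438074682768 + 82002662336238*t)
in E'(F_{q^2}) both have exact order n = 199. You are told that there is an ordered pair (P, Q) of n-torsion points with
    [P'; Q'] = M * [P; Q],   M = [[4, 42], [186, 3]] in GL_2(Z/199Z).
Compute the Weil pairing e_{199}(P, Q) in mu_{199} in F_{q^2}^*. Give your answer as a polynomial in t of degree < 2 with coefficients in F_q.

54038707477349 + 102545477602840*t

The 199-Weil pairing on E[199] over F_{115159456652651} is alternating-bilinear: e_{199}(P',Q') = e_{199}(P,Q)^det(M).
4*3 - 42*186 = -7800; reduced mod 199: det = 160, inverse 51.
Run Miller on y^2=x^3+114417808289874*x+21676548768973 over F_{115159456652651}: ladder 11000111 (8 bits); e = f_P(D_Q)/f_Q(D_P).
So e_{199}(P',Q') = 30434145014688 + 1372311863141*t.
Thus e_{199}(P,Q) = 54038707477349 + 102545477602840*t.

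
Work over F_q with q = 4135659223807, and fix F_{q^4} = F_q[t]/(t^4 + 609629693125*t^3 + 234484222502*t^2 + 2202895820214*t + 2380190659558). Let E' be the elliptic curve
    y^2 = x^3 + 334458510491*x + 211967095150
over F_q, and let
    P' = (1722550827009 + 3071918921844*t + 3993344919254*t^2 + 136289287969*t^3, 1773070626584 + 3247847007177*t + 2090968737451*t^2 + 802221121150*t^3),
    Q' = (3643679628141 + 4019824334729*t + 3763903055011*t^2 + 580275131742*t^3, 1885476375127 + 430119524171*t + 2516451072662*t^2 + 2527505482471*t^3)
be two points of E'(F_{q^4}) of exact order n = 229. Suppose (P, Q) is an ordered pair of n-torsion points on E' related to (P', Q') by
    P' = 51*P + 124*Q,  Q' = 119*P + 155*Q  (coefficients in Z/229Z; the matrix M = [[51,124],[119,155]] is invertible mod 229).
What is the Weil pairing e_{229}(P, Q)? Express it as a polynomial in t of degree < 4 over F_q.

Since e_{229}(P,P)=e_{229}(Q,Q)=1 and e_{229}(Q,P)=e_{229}(P,Q)^{-1}, expanding e_{229}(51*P + 124*Q,119*P + 155*Q) leaves e(P,Q)^det(M).
det(M) mod 229 = 19; its inverse in (Z/229)^* is 217 (check: 19*217 mod 229 = 1).
Miller loop for e_{229} over F_{4135659223807^4}: bits of 229 = 11100101; 7 double steps + 4 add steps, l/v at each.
f_P(D_Q)/f_Q(D_P) = 1392694150387 + 3962140516350*t + 2193406613843*t^2 + 2967849983116*t^3.
(1392694150387 + 3962140516350*t + 2193406613843*t^2 + 2967849983116*t^3)^{217} mod (4135659223807,f) = 3678499361046 + 272999638991*t + 2758339213899*t^2 + 3539797296635*t^3.

3678499361046 + 272999638991*t + 2758339213899*t^2 + 3539797296635*t^3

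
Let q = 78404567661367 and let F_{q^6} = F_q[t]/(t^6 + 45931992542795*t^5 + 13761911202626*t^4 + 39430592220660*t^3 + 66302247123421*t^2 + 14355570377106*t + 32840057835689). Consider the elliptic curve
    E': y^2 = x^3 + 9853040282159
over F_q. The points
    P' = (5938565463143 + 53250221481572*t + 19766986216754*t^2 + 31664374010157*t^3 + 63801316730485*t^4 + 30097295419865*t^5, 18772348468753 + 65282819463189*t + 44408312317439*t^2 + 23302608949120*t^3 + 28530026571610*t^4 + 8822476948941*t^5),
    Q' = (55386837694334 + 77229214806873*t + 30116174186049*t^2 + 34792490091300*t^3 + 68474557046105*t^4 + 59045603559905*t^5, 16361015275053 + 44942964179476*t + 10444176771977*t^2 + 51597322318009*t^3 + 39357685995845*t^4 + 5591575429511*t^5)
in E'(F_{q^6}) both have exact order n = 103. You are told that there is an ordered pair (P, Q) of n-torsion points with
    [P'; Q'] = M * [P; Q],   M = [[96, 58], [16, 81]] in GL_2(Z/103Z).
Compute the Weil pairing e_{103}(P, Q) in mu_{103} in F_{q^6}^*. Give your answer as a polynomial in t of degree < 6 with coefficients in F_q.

73838670018517 + 75537546227374*t + 37098498197118*t^2 + 23779561018461*t^3 + 77653790596944*t^4 + 16940423296227*t^5

e_{103} is bilinear + alternating on E[103], so e_{103}(96*P + 58*Q, 16*P + 81*Q) = e_{103}(P,Q)^(96*81-58*16).
det M = 96*81 - 58*16 = 6848 = 50 (mod 103); 50^{-1} = 68 (mod 103).
Run Miller on y^2=x^3+9853040282159 over F_{78404567661367}: ladder 1100111 (7 bits); e = f_P(D_Q)/f_Q(D_P).
So e_{103}(P',Q') = 44701061630651 + 31597117772660*t + 71377288636992*t^2 + 31194600182191*t^3 + 63433274909870*t^4 + 35500558468495*t^5.
Raise to 68: e(P,Q) = 73838670018517 + 75537546227374*t + 37098498197118*t^2 + 23779561018461*t^3 + 77653790596944*t^4 + 16940423296227*t^5 in mu_{103}.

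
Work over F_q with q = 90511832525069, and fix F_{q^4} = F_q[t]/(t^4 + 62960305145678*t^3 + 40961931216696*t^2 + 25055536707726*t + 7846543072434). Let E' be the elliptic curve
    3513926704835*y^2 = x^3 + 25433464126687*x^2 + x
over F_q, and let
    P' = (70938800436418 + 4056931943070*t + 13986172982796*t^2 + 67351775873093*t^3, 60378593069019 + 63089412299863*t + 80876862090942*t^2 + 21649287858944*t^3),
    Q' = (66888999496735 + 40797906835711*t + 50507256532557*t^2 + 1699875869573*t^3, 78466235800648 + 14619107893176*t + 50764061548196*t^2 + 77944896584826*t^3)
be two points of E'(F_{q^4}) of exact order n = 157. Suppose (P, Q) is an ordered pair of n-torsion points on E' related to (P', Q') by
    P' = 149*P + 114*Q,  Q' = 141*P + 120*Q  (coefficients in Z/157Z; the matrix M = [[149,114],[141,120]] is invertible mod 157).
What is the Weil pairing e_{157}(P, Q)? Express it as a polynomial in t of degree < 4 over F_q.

Alternating bilinearity on E[157] (values in mu_{157} in F_{90511832525069^4}) gives e(P',Q') = e(P,Q)^det(M).
Hence e(P,Q) = e(P',Q')^{2} where 2 = 79^{-1} mod 157.
Set x_W=35758100130119*u+74426617032517, y_W=35758100130119*v; then E': y_W^2=x_W^3+17100371262142*x_W+39373362251983.
Build f_{157,P'} and f_{157,Q'} via the 8-bit ladder of 157=10011101_2; evaluate at shifted divisors; quotient in F_{90511832525069^4}.
Result: e(P',Q') = 6760348513472 + 10573021846302*t + 35635034747406*t^2 + 5588544061356*t^3.
(6760348513472 + 10573021846302*t + 35635034747406*t^2 + 5588544061356*t^3)^{2} mod (90511832525069,f) = 73837838701903 + 55648230059830*t + 74888824720482*t^2 + 84335746259265*t^3.

73837838701903 + 55648230059830*t + 74888824720482*t^2 + 84335746259265*t^3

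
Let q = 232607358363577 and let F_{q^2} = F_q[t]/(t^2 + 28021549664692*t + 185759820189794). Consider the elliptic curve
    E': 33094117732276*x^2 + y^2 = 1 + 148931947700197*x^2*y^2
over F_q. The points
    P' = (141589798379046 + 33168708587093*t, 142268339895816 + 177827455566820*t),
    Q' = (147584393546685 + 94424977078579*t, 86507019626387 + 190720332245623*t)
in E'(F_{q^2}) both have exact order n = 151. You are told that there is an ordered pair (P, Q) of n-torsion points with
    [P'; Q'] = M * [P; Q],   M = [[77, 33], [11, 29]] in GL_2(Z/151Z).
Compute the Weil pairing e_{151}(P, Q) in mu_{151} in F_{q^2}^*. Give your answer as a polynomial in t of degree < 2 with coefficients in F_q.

73258099678659 + 212545158519138*t

Under M = [[77,33],[11,29]] in GL_2(Z/151), e_{151}(P',Q') = e_{151}(P,Q)^(77*29-33*11 mod 151).
det M = 77*29 - 33*11 = 1870 = 58 (mod 151); 58^{-1} = 138 (mod 151).
Map (x,y)_Ed via u=(1+y)/(1-y), v=(1+y)/((1-y)x) to Montgomery A=191055358144430,B=112163681192694; then to (a',b')=(16327266758970,79167960509626).
8-bit Miller (10010111) on E'/F_{232607358363577} with a'=16327266758970, b'=79167960509626: accumulate tangent/chord ratios at Q'+S and P'+S'.
The quotient is 176227643607834 + 137810595940657*t.
Hence e(P,Q) = 73258099678659 + 212545158519138*t in F_{232607358363577^2}^*.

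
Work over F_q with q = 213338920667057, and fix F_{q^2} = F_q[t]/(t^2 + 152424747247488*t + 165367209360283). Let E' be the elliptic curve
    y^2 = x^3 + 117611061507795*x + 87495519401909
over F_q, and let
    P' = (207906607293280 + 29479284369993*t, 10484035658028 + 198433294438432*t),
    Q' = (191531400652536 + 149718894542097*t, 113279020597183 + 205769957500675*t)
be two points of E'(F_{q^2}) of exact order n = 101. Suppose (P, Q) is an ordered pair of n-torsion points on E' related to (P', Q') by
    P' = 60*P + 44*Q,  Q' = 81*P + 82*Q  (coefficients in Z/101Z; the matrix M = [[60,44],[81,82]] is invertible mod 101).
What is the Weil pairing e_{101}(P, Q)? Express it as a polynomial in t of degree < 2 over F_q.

205849968658302 + 199472950991800*t

Alternating bilinearity on E[101] (values in mu_{101} in F_{213338920667057^2}) gives e(P',Q') = e(P,Q)^det(M).
Inverting 43 mod 101: 47. Thus e_{101}(P,Q) = e(P',Q')^{47}.
Build f_{101,P'} and f_{101,Q'} via the 7-bit ladder of 101=1100101_2; evaluate at shifted divisors; quotient in F_{213338920667057^2}.
f_P(D_Q)/f_Q(D_P) = 4854388873239 + 98295183232179*t.
(4854388873239 + 98295183232179*t)^{47} mod (213338920667057,f) = 205849968658302 + 199472950991800*t.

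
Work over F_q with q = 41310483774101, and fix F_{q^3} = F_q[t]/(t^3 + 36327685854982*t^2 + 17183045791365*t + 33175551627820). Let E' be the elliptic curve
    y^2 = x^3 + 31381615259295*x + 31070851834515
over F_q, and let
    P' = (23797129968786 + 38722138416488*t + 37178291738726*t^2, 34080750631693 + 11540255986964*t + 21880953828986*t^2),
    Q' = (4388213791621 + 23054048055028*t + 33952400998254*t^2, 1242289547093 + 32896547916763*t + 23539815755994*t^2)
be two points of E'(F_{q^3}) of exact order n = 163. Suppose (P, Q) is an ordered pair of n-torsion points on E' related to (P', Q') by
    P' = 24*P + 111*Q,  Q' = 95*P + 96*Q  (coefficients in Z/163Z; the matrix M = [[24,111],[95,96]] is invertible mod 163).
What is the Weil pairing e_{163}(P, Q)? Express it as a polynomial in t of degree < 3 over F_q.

The 163-Weil pairing on E[163] over F_{41310483774101} is alternating-bilinear: e_{163}(P',Q') = e_{163}(P,Q)^det(M).
det M = 24*96 - 111*95 = -8241 = 72 (mod 163); 72^{-1} = 120 (mod 163).
Run Miller on y^2=x^3+31381615259295*x+31070851834515 over F_{41310483774101}: ladder 10100011 (8 bits); e = f_P(D_Q)/f_Q(D_P).
The quotient is 8510425288306 + 7462637103612*t + 8134030427707*t^2.
e_{163}(P,Q) = (8510425288306 + 7462637103612*t + 8134030427707*t^2)^{120} = 15800000268237 + 27672400397884*t + 25398947754580*t^2.

15800000268237 + 27672400397884*t + 25398947754580*t^2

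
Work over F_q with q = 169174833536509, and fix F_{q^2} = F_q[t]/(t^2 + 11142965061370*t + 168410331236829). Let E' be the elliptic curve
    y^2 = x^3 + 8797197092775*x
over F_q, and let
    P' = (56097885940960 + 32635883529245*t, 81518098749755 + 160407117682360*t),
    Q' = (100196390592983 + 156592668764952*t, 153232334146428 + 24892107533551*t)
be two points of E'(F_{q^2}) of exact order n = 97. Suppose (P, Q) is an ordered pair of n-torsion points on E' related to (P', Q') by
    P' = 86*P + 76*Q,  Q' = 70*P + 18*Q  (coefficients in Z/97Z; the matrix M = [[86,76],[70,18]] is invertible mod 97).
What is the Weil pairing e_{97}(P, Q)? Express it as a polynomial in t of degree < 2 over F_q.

e_{97} is bilinear + alternating on E[97], so e_{97}(86*P + 76*Q, 70*P + 18*Q) = e_{97}(P,Q)^(86*18-76*70).
86*18 - 76*70 = -3772; reduced mod 97: det = 11, inverse 53.
Double-and-add over 1100001: 7-1 doublings, 3-1 additions; each step l_{T,T}/v_{2T} or l_{T,P'}/v at Q'+S for random S.
So e_{97}(P',Q') = 140239411727435 + 109038587712870*t.
Hence e(P,Q) = 137112284220946 + 132192526430949*t in F_{169174833536509^2}^*.

137112284220946 + 132192526430949*t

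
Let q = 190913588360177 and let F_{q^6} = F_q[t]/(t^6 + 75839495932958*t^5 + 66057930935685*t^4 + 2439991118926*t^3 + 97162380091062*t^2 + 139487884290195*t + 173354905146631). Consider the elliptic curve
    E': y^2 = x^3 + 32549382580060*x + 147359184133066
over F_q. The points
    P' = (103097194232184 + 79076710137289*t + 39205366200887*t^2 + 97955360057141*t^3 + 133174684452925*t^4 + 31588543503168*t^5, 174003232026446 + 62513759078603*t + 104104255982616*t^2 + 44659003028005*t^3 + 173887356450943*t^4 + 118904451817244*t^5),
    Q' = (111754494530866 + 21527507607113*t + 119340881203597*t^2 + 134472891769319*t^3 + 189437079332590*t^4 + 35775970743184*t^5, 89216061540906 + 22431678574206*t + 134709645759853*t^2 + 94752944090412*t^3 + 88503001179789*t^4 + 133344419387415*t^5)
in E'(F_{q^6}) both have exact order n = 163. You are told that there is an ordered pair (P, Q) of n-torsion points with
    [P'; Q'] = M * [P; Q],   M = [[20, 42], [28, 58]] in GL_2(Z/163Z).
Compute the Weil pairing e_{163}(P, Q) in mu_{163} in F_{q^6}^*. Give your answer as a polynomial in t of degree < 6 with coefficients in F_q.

Since e_{163}(P,P)=e_{163}(Q,Q)=1 and e_{163}(Q,P)=e_{163}(P,Q)^{-1}, expanding e_{163}(20*P + 42*Q,28*P + 58*Q) leaves e(P,Q)^det(M).
det M = 20*58 - 42*28 = -16 = 147 (mod 163); 147^{-1} = 112 (mod 163).
Miller loop for e_{163} over F_{190913588360177^6}: bits of 163 = 10100011; 7 double steps + 3 add steps, l/v at each.
So e_{163}(P',Q') = 118369616821684 + 86324980610040*t + 60638804053432*t^2 + 105042682784141*t^3 + 169816414885107*t^4 + 2821974092306*t^5.
Thus e_{163}(P,Q) = 74732689590854 + 42389654147555*t + 176879869913967*t^2 + 38808096678090*t^3 + 34698712202146*t^4 + 136490873129351*t^5.

74732689590854 + 42389654147555*t + 176879869913967*t^2 + 38808096678090*t^3 + 34698712202146*t^4 + 136490873129351*t^5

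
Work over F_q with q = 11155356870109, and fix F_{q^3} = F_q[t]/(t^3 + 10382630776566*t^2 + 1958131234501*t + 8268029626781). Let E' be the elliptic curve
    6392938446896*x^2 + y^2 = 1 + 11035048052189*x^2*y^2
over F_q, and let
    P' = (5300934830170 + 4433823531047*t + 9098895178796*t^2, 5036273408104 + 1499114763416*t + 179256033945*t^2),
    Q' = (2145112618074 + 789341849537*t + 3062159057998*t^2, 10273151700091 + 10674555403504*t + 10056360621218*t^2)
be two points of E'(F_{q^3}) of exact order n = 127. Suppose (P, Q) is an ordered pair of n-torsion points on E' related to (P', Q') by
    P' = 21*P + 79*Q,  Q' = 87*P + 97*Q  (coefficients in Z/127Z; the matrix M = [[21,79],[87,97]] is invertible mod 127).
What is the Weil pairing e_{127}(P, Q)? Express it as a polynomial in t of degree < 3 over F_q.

Since e_{127}(P,P)=e_{127}(Q,Q)=1 and e_{127}(Q,P)=e_{127}(P,Q)^{-1}, expanding e_{127}(21*P + 79*Q,87*P + 97*Q) leaves e(P,Q)^det(M).
Inverting 117 mod 127: 38. Thus e_{127}(P,Q) = e(P',Q')^{38}.
Edwards->Montgomery: u=(1+y)/(1-y), v=u/x -> 6095468717233v^2=u^3+4174465633481u^2+u; then x_W=1628311816204u+1045438271496: y^2=x^3+4566408113966*x+740154547925.
7-bit Miller (1111111) on E'/F_{11155356870109} with a'=4566408113966, b'=740154547925: accumulate tangent/chord ratios at Q'+S and P'+S'.
Miller gives e_{127}(P',Q') = 6232124748667 + 7011798277274*t + 828000460111*t^2 in F_{11155356870109^3}.
Finally e_{127}(P,Q) = 3069506145287 + 9210784871802*t + 10372139554366*t^2.

3069506145287 + 9210784871802*t + 10372139554366*t^2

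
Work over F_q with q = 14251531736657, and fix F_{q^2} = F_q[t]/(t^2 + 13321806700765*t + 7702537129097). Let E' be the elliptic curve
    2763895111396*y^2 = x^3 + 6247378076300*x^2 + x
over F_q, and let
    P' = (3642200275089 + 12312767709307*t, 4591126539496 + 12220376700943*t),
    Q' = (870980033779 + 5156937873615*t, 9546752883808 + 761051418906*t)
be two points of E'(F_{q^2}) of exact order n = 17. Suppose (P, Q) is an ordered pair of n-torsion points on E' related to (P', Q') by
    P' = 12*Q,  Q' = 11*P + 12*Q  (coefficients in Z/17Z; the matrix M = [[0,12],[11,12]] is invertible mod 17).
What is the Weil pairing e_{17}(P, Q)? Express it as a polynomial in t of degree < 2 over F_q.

8218732848553 + 7760747798409*t

e_{17} is bilinear + alternating on E[17], so e_{17}(12*Q, 11*P + 12*Q) = e_{17}(P,Q)^(0*12-12*11).
So e_{17}(P,Q) = e_{17}(P',Q')^{13}, since 4*13 = 1 mod 17.
Set x_W=626699768829*u+4495097773612, y_W=626699768829*v; then E': y_W^2=x_W^3+7282093601501*x_W.
Double-and-add over 10001: 5-1 doublings, 2-1 additions; each step l_{T,T}/v_{2T} or l_{T,P'}/v at Q'+S for random S.
The quotient is 10334754588466 + 11838665306147*t.
(10334754588466 + 11838665306147*t)^{13} mod (14251531736657,f) = 8218732848553 + 7760747798409*t.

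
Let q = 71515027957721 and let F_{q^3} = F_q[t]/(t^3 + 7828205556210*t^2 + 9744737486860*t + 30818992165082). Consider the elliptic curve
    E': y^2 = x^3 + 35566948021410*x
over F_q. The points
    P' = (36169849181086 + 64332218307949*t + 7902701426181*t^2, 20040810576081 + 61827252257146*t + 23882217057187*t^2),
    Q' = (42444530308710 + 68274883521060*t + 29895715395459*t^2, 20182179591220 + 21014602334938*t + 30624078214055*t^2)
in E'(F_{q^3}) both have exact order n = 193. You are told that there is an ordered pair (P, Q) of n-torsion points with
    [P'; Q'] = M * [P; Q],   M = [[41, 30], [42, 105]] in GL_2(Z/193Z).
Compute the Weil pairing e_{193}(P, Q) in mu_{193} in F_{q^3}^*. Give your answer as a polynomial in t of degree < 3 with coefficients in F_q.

2309640443944 + 58720409436105*t + 43974605474722*t^2

Under M = [[41,30],[42,105]] in GL_2(Z/193), e_{193}(P',Q') = e_{193}(P,Q)^(41*105-30*42 mod 193).
Inverting 150 mod 193: 184. Thus e_{193}(P,Q) = e(P',Q')^{184}.
n = 193 = (11000001)_2 (8 bits, wt 3); accumulate f_{193,P'}(Q'+S)/f_{193,P'}(S) along the 7-step ladder.
e_{193}(P',Q') = 68146556809305 + 36985605362604*t + 69452318587593*t^2.
(68146556809305 + 36985605362604*t + 69452318587593*t^2)^{184} mod (71515027957721,f) = 2309640443944 + 58720409436105*t + 43974605474722*t^2.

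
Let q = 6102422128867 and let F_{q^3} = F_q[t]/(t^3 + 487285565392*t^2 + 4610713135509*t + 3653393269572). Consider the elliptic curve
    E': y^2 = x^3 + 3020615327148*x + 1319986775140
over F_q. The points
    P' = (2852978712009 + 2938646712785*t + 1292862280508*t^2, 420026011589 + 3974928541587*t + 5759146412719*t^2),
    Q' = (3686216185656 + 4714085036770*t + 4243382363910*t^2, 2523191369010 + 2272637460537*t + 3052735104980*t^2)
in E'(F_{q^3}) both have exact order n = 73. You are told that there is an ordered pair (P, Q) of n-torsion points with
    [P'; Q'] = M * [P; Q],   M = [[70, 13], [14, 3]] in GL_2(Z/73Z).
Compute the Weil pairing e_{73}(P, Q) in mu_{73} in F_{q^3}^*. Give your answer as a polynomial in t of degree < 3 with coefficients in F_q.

Alternating bilinearity on E[73] (values in mu_{73} in F_{6102422128867^3}) gives e(P',Q') = e(P,Q)^det(M).
Hence e(P,Q) = e(P',Q')^{60} where 60 = 28^{-1} mod 73.
7-bit Miller (1001001) on E'/F_{6102422128867} with a'=3020615327148, b'=1319986775140: accumulate tangent/chord ratios at Q'+S and P'+S'.
The quotient is 6101496231918 + 3718091348379*t + 3634234863502*t^2.
Raise to 60: e(P,Q) = 4269323745167 + 1925035118889*t + 1670885887419*t^2 in mu_{73}.

4269323745167 + 1925035118889*t + 1670885887419*t^2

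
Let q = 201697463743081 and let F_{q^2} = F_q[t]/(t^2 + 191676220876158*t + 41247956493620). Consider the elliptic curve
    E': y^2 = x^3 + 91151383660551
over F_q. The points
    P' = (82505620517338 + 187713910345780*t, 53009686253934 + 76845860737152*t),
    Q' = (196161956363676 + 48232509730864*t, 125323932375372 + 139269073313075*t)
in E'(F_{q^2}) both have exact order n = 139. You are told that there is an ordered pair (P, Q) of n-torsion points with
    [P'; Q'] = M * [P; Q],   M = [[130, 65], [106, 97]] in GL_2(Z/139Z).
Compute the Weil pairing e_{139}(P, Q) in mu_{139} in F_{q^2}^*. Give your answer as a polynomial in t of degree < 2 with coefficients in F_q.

194990154822478 + 62648796349918*t

The 139-Weil pairing on E[139] over F_{201697463743081} is alternating-bilinear: e_{139}(P',Q') = e_{139}(P,Q)^det(M).
So e_{139}(P,Q) = e_{139}(P',Q')^{53}, since 21*53 = 1 mod 139.
Double-and-add over 10001011: 8-1 doublings, 4-1 additions; each step l_{T,T}/v_{2T} or l_{T,P'}/v at Q'+S for random S.
f_P(D_Q)/f_Q(D_P) = 200665085917489 + 5001842401709*t.
Finally e_{139}(P,Q) = 194990154822478 + 62648796349918*t.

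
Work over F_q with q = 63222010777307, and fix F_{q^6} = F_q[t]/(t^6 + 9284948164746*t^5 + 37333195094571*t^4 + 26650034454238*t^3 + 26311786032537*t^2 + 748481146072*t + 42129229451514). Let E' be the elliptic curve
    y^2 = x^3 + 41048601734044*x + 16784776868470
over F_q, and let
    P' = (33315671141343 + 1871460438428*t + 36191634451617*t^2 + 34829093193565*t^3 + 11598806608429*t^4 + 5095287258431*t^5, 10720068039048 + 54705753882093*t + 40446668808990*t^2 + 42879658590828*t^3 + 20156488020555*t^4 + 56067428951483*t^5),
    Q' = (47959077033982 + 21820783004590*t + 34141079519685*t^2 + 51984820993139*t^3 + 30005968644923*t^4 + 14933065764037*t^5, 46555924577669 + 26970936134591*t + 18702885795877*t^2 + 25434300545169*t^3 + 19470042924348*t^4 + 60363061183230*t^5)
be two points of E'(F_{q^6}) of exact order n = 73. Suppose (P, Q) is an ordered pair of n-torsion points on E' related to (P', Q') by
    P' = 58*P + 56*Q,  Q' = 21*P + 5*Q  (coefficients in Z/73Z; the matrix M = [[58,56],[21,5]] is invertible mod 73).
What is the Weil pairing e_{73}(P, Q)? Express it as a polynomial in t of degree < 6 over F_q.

Since e_{73}(P,P)=e_{73}(Q,Q)=1 and e_{73}(Q,P)=e_{73}(P,Q)^{-1}, expanding e_{73}(58*P + 56*Q,21*P + 5*Q) leaves e(P,Q)^det(M).
So e_{73}(P,Q) = e_{73}(P',Q')^{51}, since 63*51 = 1 mod 73.
Double-and-add over 1001001: 7-1 doublings, 3-1 additions; each step l_{T,T}/v_{2T} or l_{T,P'}/v at Q'+S for random S.
Miller gives e_{73}(P',Q') = 883189082547 + 9108864578399*t + 49018310442043*t^2 + 56376360849795*t^3 + 12085741086189*t^4 + 48132223962111*t^5 in F_{63222010777307^6}.
e_{73}(P,Q) = (883189082547 + 9108864578399*t + 49018310442043*t^2 + 56376360849795*t^3 + 12085741086189*t^4 + 48132223962111*t^5)^{51} = 50524265687469 + 34841104842631*t + 36007500324731*t^2 + 41423528991438*t^3 + 56050870114257*t^4 + 51293966738499*t^5.

50524265687469 + 34841104842631*t + 36007500324731*t^2 + 41423528991438*t^3 + 56050870114257*t^4 + 51293966738499*t^5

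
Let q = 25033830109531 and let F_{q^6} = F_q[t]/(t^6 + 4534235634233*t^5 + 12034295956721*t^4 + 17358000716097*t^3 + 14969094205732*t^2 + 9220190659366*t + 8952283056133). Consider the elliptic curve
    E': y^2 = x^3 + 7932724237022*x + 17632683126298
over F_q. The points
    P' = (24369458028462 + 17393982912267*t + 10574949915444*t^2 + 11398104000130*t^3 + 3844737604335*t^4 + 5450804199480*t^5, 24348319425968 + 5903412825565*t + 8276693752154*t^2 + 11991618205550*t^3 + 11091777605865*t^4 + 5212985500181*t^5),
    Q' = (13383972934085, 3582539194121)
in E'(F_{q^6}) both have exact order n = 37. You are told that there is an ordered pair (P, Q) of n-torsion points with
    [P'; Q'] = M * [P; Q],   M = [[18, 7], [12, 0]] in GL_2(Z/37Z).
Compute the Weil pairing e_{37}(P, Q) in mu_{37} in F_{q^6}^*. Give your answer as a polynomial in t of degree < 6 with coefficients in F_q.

Under M = [[18,7],[12,0]] in GL_2(Z/37), e_{37}(P',Q') = e_{37}(P,Q)^(18*0-7*12 mod 37).
det(M) mod 37 = 27; its inverse in (Z/37)^* is 11 (check: 27*11 mod 37 = 1).
6-bit Miller (100101) on E'/F_{25033830109531} with a'=7932724237022, b'=17632683126298: accumulate tangent/chord ratios at Q'+S and P'+S'.
Miller gives e_{37}(P',Q') = 11069000423074 + 3411321181266*t + 15754044114637*t^2 + 7110240095239*t^3 + 13912926064837*t^4 + 11642611636727*t^5 in F_{25033830109531^6}.
Thus e_{37}(P,Q) = 1095005136883 + 8821386986995*t + 9274631828699*t^2 + 18635505754393*t^3 + 6384446709705*t^4 + 3799061710119*t^5.

1095005136883 + 8821386986995*t + 9274631828699*t^2 + 18635505754393*t^3 + 6384446709705*t^4 + 3799061710119*t^5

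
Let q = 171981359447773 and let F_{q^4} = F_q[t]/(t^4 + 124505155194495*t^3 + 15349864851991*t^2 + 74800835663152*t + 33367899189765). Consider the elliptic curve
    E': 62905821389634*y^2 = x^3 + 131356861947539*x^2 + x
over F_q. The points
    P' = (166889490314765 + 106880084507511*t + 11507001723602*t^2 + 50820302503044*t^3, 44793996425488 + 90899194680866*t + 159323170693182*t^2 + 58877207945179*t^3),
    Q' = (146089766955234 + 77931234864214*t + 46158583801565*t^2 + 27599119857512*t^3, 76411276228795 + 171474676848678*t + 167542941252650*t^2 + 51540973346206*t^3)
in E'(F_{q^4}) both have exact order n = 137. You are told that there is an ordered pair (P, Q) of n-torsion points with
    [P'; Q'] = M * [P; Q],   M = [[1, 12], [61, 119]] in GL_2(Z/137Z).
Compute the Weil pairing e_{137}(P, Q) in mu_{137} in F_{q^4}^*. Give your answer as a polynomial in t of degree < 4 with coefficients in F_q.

Alternating bilinearity on E[137] (values in mu_{137} in F_{171981359447773^4}) gives e(P',Q') = e(P,Q)^det(M).
det(M) mod 137 = 72; its inverse in (Z/137)^* is 59 (check: 72*59 mod 137 = 1).
Set x_W=81204382076930*u+131597600090323, y_W=81204382076930*v; then E': y_W^2=x_W^3+93615286947507*x_W+170369450554523.
Build f_{137,P'} and f_{137,Q'} via the 8-bit ladder of 137=10001001_2; evaluate at shifted divisors; quotient in F_{171981359447773^4}.
e_{137}(P',Q') = 23161707961932 + 4054993508551*t + 6713761173823*t^2 + 128999115354161*t^3.
Finally e_{137}(P,Q) = 141150317370364 + 159344779236198*t + 6859047505722*t^2 + 159026289686920*t^3.

141150317370364 + 159344779236198*t + 6859047505722*t^2 + 159026289686920*t^3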